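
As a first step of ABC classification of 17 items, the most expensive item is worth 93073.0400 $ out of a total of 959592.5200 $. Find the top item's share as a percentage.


Top item = 93073.0400
Total = 959592.5200
Percentage = 93073.0400 / 959592.5200 * 100 = 9.6992

9.6992%


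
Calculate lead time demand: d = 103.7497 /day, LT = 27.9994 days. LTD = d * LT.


LTD = 103.7497 * 27.9994 = 2904.9294

2904.9294 units


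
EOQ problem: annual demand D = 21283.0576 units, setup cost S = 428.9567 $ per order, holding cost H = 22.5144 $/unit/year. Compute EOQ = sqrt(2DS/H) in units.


2*D*S = 2 * 21283.0576 * 428.9567 = 18259020.3080
2*D*S/H = 810992.9782
EOQ = sqrt(810992.9782) = 900.5515

900.5515 units


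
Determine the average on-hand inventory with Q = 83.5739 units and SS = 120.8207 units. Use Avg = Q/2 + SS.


Q/2 = 41.7869
Avg = 41.7869 + 120.8207 = 162.6077

162.6077 units


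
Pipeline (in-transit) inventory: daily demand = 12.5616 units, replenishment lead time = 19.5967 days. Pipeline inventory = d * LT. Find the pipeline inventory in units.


Pipeline = 12.5616 * 19.5967 = 246.1659

246.1659 units


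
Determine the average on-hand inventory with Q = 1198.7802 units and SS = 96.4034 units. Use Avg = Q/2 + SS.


Q/2 = 599.3901
Avg = 599.3901 + 96.4034 = 695.7935

695.7935 units


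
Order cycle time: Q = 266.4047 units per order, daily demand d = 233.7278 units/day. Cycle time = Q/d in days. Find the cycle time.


Cycle = 266.4047 / 233.7278 = 1.1398

1.1398 days


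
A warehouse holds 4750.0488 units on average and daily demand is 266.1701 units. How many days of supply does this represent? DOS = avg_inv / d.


DOS = 4750.0488 / 266.1701 = 17.8459

17.8459 days


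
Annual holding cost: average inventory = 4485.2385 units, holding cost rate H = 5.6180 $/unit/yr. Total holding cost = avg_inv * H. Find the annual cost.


Cost = 4485.2385 * 5.6180 = 25198.0699

25198.0699 $/yr


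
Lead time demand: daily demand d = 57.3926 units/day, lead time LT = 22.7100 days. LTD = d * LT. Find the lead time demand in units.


LTD = 57.3926 * 22.7100 = 1303.3859

1303.3859 units


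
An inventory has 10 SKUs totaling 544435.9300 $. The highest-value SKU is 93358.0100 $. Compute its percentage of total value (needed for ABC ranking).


Top item = 93358.0100
Total = 544435.9300
Percentage = 93358.0100 / 544435.9300 * 100 = 17.1477

17.1477%


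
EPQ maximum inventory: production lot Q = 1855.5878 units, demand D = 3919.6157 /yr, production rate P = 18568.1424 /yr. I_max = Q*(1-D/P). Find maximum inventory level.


D/P = 0.2111
1 - D/P = 0.7889
I_max = 1855.5878 * 0.7889 = 1463.8851

1463.8851 units


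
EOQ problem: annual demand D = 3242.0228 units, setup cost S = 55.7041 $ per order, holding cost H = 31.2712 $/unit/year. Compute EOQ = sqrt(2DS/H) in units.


2*D*S = 2 * 3242.0228 * 55.7041 = 361187.9245
2*D*S/H = 11550.1779
EOQ = sqrt(11550.1779) = 107.4718

107.4718 units


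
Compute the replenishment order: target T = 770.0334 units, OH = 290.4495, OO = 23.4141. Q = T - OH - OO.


Inventory position = OH + OO = 290.4495 + 23.4141 = 313.8636
Q = 770.0334 - 313.8636 = 456.1698

456.1698 units


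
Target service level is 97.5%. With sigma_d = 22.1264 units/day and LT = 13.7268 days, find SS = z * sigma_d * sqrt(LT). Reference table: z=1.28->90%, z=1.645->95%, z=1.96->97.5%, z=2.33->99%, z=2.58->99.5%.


From the table, SL = 97.5% corresponds to z = 1.96
sqrt(LT) = sqrt(13.7268) = 3.7050
SS = 1.96 * 22.1264 * 3.7050 = 160.6762

160.6762 units


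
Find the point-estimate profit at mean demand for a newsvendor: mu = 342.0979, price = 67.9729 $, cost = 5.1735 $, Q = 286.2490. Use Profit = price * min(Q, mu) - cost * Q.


Sales at mu = min(286.2490, 342.0979) = 286.2490
Revenue = 67.9729 * 286.2490 = 19457.1747
Total cost = 5.1735 * 286.2490 = 1480.9092
Profit = 19457.1747 - 1480.9092 = 17976.2655

17976.2655 $


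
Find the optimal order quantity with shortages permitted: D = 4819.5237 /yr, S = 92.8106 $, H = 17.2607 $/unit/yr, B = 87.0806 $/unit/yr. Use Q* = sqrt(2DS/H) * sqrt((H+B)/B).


sqrt(2DS/H) = 227.6600
sqrt((H+B)/B) = 1.0946
Q* = 227.6600 * 1.0946 = 249.2035

249.2035 units


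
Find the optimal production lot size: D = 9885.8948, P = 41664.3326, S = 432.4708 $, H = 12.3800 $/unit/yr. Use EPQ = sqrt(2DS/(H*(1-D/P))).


1 - D/P = 1 - 0.2373 = 0.7627
H*(1-D/P) = 9.4425
2DS = 8550721.6657
EPQ = sqrt(905553.2861) = 951.6056

951.6056 units


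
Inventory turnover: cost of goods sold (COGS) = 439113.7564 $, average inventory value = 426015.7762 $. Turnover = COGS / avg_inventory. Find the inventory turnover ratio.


Turnover = 439113.7564 / 426015.7762 = 1.0307

1.0307


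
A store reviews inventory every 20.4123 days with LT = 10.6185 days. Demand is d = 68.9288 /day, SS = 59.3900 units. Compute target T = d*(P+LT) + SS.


P + LT = 31.0308
d*(P+LT) = 68.9288 * 31.0308 = 2138.9158
T = 2138.9158 + 59.3900 = 2198.3058

2198.3058 units


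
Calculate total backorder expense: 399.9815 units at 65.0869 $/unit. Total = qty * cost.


Total = 399.9815 * 65.0869 = 26033.5559

26033.5559 $


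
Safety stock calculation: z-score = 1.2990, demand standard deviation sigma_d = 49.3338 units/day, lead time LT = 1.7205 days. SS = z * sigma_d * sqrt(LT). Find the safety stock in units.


sqrt(LT) = sqrt(1.7205) = 1.3117
SS = 1.2990 * 49.3338 * 1.3117 = 84.0584

84.0584 units


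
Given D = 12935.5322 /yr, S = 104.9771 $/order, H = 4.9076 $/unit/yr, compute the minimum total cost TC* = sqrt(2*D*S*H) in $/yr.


2*D*S*H = 13328400.2485
TC* = sqrt(13328400.2485) = 3650.8082

3650.8082 $/yr


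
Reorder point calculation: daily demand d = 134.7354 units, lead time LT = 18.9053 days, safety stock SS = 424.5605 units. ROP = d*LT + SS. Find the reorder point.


d*LT = 134.7354 * 18.9053 = 2547.2132
ROP = 2547.2132 + 424.5605 = 2971.7737

2971.7737 units


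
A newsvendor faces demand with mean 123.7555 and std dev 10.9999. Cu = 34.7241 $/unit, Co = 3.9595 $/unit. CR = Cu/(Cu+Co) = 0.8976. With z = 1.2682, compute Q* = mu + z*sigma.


CR = Cu/(Cu+Co) = 34.7241/(34.7241+3.9595) = 0.8976
z = 1.2682
Q* = 123.7555 + 1.2682 * 10.9999 = 137.7056

137.7056 units


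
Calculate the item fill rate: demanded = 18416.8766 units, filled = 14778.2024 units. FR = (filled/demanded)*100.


FR = 14778.2024 / 18416.8766 * 100 = 80.2427

80.2427%


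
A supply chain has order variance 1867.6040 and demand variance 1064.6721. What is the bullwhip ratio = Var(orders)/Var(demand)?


BW = 1867.6040 / 1064.6721 = 1.7542

1.7542


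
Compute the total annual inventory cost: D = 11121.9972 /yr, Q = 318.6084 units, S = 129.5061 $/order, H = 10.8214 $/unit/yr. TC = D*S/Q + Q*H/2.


Ordering cost = D*S/Q = 4520.8051
Holding cost = Q*H/2 = 1723.8945
TC = 4520.8051 + 1723.8945 = 6244.6996

6244.6996 $/yr


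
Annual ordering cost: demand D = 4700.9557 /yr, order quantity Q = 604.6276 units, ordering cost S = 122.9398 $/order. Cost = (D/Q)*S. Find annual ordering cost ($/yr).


Number of orders = D/Q = 7.7750
Cost = 7.7750 * 122.9398 = 955.8521

955.8521 $/yr


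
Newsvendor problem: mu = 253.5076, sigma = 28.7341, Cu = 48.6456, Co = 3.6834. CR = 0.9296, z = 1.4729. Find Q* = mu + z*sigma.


CR = Cu/(Cu+Co) = 48.6456/(48.6456+3.6834) = 0.9296
z = 1.4729
Q* = 253.5076 + 1.4729 * 28.7341 = 295.8301

295.8301 units


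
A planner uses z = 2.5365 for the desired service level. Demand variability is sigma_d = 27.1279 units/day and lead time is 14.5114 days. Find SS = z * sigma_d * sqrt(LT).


sqrt(LT) = sqrt(14.5114) = 3.8094
SS = 2.5365 * 27.1279 * 3.8094 = 262.1233

262.1233 units


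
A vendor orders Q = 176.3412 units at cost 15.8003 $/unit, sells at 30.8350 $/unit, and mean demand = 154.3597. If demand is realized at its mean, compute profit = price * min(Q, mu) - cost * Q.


Sales at mu = min(176.3412, 154.3597) = 154.3597
Revenue = 30.8350 * 154.3597 = 4759.6813
Total cost = 15.8003 * 176.3412 = 2786.2439
Profit = 4759.6813 - 2786.2439 = 1973.4375

1973.4375 $


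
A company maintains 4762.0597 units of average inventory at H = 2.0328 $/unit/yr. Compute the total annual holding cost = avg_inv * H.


Cost = 4762.0597 * 2.0328 = 9680.3150

9680.3150 $/yr


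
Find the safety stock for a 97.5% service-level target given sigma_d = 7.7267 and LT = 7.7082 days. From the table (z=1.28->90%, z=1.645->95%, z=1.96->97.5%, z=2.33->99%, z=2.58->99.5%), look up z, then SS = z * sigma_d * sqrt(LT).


From the table, SL = 97.5% corresponds to z = 1.96
sqrt(LT) = sqrt(7.7082) = 2.7764
SS = 1.96 * 7.7267 * 2.7764 = 42.0462

42.0462 units


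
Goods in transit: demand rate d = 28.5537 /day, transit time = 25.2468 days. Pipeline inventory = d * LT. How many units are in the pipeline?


Pipeline = 28.5537 * 25.2468 = 720.8896

720.8896 units


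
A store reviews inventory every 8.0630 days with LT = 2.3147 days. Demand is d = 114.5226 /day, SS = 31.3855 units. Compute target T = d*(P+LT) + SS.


P + LT = 10.3777
d*(P+LT) = 114.5226 * 10.3777 = 1188.4812
T = 1188.4812 + 31.3855 = 1219.8667

1219.8667 units


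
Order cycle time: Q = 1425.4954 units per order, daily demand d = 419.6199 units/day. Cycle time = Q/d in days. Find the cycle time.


Cycle = 1425.4954 / 419.6199 = 3.3971

3.3971 days


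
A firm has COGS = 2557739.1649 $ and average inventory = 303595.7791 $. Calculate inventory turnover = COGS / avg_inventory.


Turnover = 2557739.1649 / 303595.7791 = 8.4248

8.4248


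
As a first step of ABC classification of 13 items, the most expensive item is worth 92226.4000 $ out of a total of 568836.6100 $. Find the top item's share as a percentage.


Top item = 92226.4000
Total = 568836.6100
Percentage = 92226.4000 / 568836.6100 * 100 = 16.2132

16.2132%


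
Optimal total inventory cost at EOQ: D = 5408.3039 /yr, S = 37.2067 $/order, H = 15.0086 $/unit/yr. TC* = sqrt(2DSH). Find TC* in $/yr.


2*D*S*H = 6040215.2939
TC* = sqrt(6040215.2939) = 2457.6849

2457.6849 $/yr


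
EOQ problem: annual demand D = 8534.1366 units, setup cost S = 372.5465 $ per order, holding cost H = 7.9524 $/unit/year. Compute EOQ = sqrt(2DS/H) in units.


2*D*S = 2 * 8534.1366 * 372.5465 = 6358725.4417
2*D*S/H = 799598.2900
EOQ = sqrt(799598.2900) = 894.2026

894.2026 units


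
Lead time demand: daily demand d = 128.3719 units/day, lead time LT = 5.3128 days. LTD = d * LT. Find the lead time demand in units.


LTD = 128.3719 * 5.3128 = 682.0142

682.0142 units


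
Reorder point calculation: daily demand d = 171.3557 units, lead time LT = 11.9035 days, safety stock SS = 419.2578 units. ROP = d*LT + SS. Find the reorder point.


d*LT = 171.3557 * 11.9035 = 2039.7326
ROP = 2039.7326 + 419.2578 = 2458.9904

2458.9904 units


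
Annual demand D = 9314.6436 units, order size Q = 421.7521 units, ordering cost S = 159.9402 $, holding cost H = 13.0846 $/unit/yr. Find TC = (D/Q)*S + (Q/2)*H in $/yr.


Ordering cost = D*S/Q = 3532.3735
Holding cost = Q*H/2 = 2759.2288
TC = 3532.3735 + 2759.2288 = 6291.6023

6291.6023 $/yr


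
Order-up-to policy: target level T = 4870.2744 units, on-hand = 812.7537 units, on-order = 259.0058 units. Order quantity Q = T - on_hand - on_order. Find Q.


Inventory position = OH + OO = 812.7537 + 259.0058 = 1071.7595
Q = 4870.2744 - 1071.7595 = 3798.5149

3798.5149 units


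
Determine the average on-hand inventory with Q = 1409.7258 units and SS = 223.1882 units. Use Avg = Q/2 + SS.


Q/2 = 704.8629
Avg = 704.8629 + 223.1882 = 928.0511

928.0511 units


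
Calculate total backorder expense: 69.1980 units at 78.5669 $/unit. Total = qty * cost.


Total = 69.1980 * 78.5669 = 5436.6723

5436.6723 $


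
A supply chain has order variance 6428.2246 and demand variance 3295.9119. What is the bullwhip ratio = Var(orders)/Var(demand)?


BW = 6428.2246 / 3295.9119 = 1.9504

1.9504


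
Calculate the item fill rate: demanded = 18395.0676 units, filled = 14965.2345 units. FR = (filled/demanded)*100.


FR = 14965.2345 / 18395.0676 * 100 = 81.3546

81.3546%


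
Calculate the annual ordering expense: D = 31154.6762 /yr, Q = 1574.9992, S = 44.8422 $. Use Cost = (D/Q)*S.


Number of orders = D/Q = 19.7808
Cost = 19.7808 * 44.8422 = 887.0127

887.0127 $/yr


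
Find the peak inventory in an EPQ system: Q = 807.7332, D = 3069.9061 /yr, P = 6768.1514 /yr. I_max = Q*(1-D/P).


D/P = 0.4536
1 - D/P = 0.5464
I_max = 807.7332 * 0.5464 = 441.3606

441.3606 units


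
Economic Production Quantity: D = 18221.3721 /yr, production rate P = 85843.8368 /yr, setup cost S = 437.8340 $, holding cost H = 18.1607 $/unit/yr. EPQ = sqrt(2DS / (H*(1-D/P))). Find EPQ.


1 - D/P = 1 - 0.2123 = 0.7877
H*(1-D/P) = 14.3059
2DS = 15955872.4641
EPQ = sqrt(1115336.9660) = 1056.0952

1056.0952 units


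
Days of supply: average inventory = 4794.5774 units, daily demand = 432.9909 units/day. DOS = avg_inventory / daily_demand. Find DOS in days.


DOS = 4794.5774 / 432.9909 = 11.0732

11.0732 days


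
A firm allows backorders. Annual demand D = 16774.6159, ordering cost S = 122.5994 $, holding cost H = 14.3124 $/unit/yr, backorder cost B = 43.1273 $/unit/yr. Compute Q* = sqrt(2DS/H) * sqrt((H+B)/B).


sqrt(2DS/H) = 536.0795
sqrt((H+B)/B) = 1.1541
Q* = 536.0795 * 1.1541 = 618.6702

618.6702 units


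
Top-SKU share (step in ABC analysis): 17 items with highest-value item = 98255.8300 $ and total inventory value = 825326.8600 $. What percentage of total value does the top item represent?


Top item = 98255.8300
Total = 825326.8600
Percentage = 98255.8300 / 825326.8600 * 100 = 11.9051

11.9051%


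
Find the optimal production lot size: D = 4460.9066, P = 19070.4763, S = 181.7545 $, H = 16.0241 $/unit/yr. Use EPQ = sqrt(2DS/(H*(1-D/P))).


1 - D/P = 1 - 0.2339 = 0.7661
H*(1-D/P) = 12.2758
2DS = 1621579.6973
EPQ = sqrt(132095.7263) = 363.4498

363.4498 units


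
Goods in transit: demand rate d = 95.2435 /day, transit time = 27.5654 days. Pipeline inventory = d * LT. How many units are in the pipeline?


Pipeline = 95.2435 * 27.5654 = 2625.4252

2625.4252 units


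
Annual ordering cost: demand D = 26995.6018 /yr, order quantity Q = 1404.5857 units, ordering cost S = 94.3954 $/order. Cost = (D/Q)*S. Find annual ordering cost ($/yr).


Number of orders = D/Q = 19.2196
Cost = 19.2196 * 94.3954 = 1814.2436

1814.2436 $/yr


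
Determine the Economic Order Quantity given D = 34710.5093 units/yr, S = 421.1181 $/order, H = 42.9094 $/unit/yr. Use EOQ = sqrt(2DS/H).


2*D*S = 2 * 34710.5093 * 421.1181 = 29234447.4529
2*D*S/H = 681306.3677
EOQ = sqrt(681306.3677) = 825.4128

825.4128 units


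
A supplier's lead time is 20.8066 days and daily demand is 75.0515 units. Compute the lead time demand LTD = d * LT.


LTD = 75.0515 * 20.8066 = 1561.5665

1561.5665 units


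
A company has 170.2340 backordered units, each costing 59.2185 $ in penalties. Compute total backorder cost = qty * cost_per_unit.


Total = 170.2340 * 59.2185 = 10081.0021

10081.0021 $


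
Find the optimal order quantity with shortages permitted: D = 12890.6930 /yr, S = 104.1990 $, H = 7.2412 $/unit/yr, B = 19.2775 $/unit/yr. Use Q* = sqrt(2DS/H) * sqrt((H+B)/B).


sqrt(2DS/H) = 609.0874
sqrt((H+B)/B) = 1.1729
Q* = 609.0874 * 1.1729 = 714.3818

714.3818 units


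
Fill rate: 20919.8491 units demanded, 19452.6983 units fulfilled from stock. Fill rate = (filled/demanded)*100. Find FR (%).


FR = 19452.6983 / 20919.8491 * 100 = 92.9868

92.9868%


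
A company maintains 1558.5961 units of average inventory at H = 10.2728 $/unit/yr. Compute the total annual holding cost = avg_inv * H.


Cost = 1558.5961 * 10.2728 = 16011.1460

16011.1460 $/yr


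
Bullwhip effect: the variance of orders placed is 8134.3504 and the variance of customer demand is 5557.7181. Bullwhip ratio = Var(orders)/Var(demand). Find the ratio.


BW = 8134.3504 / 5557.7181 = 1.4636

1.4636


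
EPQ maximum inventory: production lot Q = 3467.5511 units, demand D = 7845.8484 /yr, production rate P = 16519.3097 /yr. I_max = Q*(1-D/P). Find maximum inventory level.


D/P = 0.4750
1 - D/P = 0.5250
I_max = 3467.5511 * 0.5250 = 1820.6372

1820.6372 units


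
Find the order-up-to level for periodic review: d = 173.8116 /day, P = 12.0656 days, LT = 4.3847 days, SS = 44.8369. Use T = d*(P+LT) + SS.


P + LT = 16.4503
d*(P+LT) = 173.8116 * 16.4503 = 2859.2530
T = 2859.2530 + 44.8369 = 2904.0899

2904.0899 units


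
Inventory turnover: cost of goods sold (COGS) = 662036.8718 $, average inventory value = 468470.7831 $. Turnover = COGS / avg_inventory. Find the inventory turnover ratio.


Turnover = 662036.8718 / 468470.7831 = 1.4132

1.4132


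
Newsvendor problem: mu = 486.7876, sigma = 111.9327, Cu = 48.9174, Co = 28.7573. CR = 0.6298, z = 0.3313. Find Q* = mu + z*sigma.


CR = Cu/(Cu+Co) = 48.9174/(48.9174+28.7573) = 0.6298
z = 0.3313
Q* = 486.7876 + 0.3313 * 111.9327 = 523.8709

523.8709 units


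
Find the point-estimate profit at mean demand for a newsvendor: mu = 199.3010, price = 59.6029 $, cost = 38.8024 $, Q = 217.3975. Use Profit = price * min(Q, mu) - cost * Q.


Sales at mu = min(217.3975, 199.3010) = 199.3010
Revenue = 59.6029 * 199.3010 = 11878.9176
Total cost = 38.8024 * 217.3975 = 8435.5448
Profit = 11878.9176 - 8435.5448 = 3443.3728

3443.3728 $


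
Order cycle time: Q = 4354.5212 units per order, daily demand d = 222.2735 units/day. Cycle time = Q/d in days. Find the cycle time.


Cycle = 4354.5212 / 222.2735 = 19.5908

19.5908 days


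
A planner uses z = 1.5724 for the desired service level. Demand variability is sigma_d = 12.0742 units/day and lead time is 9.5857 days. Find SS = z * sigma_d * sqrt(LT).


sqrt(LT) = sqrt(9.5857) = 3.0961
SS = 1.5724 * 12.0742 * 3.0961 = 58.7805

58.7805 units


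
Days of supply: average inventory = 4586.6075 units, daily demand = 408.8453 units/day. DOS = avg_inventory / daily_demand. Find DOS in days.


DOS = 4586.6075 / 408.8453 = 11.2184

11.2184 days


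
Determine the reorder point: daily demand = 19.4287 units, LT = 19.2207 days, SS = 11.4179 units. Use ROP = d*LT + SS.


d*LT = 19.4287 * 19.2207 = 373.4332
ROP = 373.4332 + 11.4179 = 384.8511

384.8511 units


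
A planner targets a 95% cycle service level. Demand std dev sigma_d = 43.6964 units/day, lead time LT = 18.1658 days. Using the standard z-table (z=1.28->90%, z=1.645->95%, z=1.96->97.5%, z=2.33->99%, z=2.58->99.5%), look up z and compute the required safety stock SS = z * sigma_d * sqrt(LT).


From the table, SL = 95% corresponds to z = 1.645
sqrt(LT) = sqrt(18.1658) = 4.2621
SS = 1.645 * 43.6964 * 4.2621 = 306.3648

306.3648 units


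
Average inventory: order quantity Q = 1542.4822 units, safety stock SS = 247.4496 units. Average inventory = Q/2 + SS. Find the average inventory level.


Q/2 = 771.2411
Avg = 771.2411 + 247.4496 = 1018.6907

1018.6907 units


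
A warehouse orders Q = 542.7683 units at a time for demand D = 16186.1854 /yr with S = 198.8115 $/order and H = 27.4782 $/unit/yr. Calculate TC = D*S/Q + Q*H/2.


Ordering cost = D*S/Q = 5928.8647
Holding cost = Q*H/2 = 7457.1480
TC = 5928.8647 + 7457.1480 = 13386.0126

13386.0126 $/yr


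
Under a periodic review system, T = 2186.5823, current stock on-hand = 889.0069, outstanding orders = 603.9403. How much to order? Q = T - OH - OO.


Inventory position = OH + OO = 889.0069 + 603.9403 = 1492.9472
Q = 2186.5823 - 1492.9472 = 693.6351

693.6351 units


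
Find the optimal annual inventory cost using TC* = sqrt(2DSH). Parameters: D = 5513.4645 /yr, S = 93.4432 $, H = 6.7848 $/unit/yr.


2*D*S*H = 6991000.4659
TC* = sqrt(6991000.4659) = 2644.0500

2644.0500 $/yr


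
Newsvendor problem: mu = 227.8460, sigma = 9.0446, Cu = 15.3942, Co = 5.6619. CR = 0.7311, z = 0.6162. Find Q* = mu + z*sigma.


CR = Cu/(Cu+Co) = 15.3942/(15.3942+5.6619) = 0.7311
z = 0.6162
Q* = 227.8460 + 0.6162 * 9.0446 = 233.4193

233.4193 units


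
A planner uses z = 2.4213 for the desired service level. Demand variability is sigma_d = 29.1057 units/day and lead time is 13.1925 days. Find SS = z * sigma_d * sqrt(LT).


sqrt(LT) = sqrt(13.1925) = 3.6321
SS = 2.4213 * 29.1057 * 3.6321 = 255.9707

255.9707 units


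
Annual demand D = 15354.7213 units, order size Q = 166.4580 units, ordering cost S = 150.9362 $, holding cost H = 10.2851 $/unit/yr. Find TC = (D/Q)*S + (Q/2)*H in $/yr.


Ordering cost = D*S/Q = 13922.9312
Holding cost = Q*H/2 = 856.0186
TC = 13922.9312 + 856.0186 = 14778.9498

14778.9498 $/yr


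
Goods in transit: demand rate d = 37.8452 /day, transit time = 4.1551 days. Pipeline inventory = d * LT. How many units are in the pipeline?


Pipeline = 37.8452 * 4.1551 = 157.2506

157.2506 units


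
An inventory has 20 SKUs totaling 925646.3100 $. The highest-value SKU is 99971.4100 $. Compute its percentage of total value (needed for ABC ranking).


Top item = 99971.4100
Total = 925646.3100
Percentage = 99971.4100 / 925646.3100 * 100 = 10.8002

10.8002%


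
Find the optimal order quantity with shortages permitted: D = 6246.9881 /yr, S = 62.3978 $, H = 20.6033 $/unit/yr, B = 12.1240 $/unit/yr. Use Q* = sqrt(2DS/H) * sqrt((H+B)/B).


sqrt(2DS/H) = 194.5210
sqrt((H+B)/B) = 1.6430
Q* = 194.5210 * 1.6430 = 319.5941

319.5941 units


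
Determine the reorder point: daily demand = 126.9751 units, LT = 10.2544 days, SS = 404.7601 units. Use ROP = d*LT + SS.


d*LT = 126.9751 * 10.2544 = 1302.0535
ROP = 1302.0535 + 404.7601 = 1706.8136

1706.8136 units


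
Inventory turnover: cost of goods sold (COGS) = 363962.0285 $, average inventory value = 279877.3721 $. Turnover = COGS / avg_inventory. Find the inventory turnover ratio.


Turnover = 363962.0285 / 279877.3721 = 1.3004

1.3004


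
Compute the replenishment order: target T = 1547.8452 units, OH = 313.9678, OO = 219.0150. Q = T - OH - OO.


Inventory position = OH + OO = 313.9678 + 219.0150 = 532.9828
Q = 1547.8452 - 532.9828 = 1014.8624

1014.8624 units


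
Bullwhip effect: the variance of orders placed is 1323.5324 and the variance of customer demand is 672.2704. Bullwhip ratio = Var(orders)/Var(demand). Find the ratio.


BW = 1323.5324 / 672.2704 = 1.9688

1.9688


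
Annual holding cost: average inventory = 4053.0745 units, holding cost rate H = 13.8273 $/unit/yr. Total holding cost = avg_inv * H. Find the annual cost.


Cost = 4053.0745 * 13.8273 = 56043.0770

56043.0770 $/yr


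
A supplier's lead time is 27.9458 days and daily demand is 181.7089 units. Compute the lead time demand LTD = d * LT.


LTD = 181.7089 * 27.9458 = 5078.0006

5078.0006 units


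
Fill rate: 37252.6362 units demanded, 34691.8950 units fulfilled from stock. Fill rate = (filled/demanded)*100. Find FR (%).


FR = 34691.8950 / 37252.6362 * 100 = 93.1260

93.1260%


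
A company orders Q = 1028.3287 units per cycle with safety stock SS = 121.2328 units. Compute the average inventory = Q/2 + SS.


Q/2 = 514.1644
Avg = 514.1644 + 121.2328 = 635.3972

635.3972 units


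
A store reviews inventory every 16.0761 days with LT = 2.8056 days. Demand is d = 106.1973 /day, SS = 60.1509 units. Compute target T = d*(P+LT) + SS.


P + LT = 18.8817
d*(P+LT) = 106.1973 * 18.8817 = 2005.1856
T = 2005.1856 + 60.1509 = 2065.3365

2065.3365 units


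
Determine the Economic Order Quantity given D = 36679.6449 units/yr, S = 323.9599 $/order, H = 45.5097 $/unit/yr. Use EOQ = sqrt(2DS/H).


2*D*S = 2 * 36679.6449 * 323.9599 = 23765468.1877
2*D*S/H = 522206.6546
EOQ = sqrt(522206.6546) = 722.6387

722.6387 units


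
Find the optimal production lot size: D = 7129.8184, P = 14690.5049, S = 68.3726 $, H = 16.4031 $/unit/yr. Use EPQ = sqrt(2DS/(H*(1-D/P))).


1 - D/P = 1 - 0.4853 = 0.5147
H*(1-D/P) = 8.4421
2DS = 974968.4431
EPQ = sqrt(115488.8663) = 339.8365

339.8365 units


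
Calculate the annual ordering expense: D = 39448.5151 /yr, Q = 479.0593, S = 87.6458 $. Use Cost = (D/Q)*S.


Number of orders = D/Q = 82.3458
Cost = 82.3458 * 87.6458 = 7217.2624

7217.2624 $/yr


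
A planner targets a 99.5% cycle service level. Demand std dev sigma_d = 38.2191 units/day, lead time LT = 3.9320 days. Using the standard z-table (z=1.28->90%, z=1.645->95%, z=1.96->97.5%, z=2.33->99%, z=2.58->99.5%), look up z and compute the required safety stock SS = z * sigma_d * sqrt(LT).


From the table, SL = 99.5% corresponds to z = 2.58
sqrt(LT) = sqrt(3.9320) = 1.9829
SS = 2.58 * 38.2191 * 1.9829 = 195.5271

195.5271 units


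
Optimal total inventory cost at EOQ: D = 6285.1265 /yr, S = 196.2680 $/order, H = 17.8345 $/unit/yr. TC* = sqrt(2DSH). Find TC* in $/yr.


2*D*S*H = 44000180.0767
TC* = sqrt(44000180.0767) = 6633.2632

6633.2632 $/yr


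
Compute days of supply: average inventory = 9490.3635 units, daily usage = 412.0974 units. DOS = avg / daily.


DOS = 9490.3635 / 412.0974 = 23.0294

23.0294 days


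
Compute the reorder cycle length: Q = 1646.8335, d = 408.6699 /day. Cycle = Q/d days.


Cycle = 1646.8335 / 408.6699 = 4.0297

4.0297 days


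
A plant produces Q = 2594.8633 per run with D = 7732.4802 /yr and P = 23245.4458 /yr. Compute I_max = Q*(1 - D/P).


D/P = 0.3326
1 - D/P = 0.6674
I_max = 2594.8633 * 0.6674 = 1731.6951

1731.6951 units


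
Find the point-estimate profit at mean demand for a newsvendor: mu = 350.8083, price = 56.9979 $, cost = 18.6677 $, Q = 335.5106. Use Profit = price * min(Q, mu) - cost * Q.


Sales at mu = min(335.5106, 350.8083) = 335.5106
Revenue = 56.9979 * 335.5106 = 19123.3996
Total cost = 18.6677 * 335.5106 = 6263.2112
Profit = 19123.3996 - 6263.2112 = 12860.1884

12860.1884 $


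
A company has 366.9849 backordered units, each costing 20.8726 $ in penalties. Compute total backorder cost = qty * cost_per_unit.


Total = 366.9849 * 20.8726 = 7659.9290

7659.9290 $


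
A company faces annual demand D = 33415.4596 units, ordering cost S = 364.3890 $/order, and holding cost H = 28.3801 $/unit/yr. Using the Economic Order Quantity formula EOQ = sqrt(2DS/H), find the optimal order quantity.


2*D*S = 2 * 33415.4596 * 364.3890 = 24352451.8164
2*D*S/H = 858081.9594
EOQ = sqrt(858081.9594) = 926.3271

926.3271 units


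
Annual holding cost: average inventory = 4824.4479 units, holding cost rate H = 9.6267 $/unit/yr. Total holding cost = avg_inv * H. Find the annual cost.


Cost = 4824.4479 * 9.6267 = 46443.5126

46443.5126 $/yr


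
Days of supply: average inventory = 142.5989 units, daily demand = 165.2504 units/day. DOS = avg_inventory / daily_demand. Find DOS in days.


DOS = 142.5989 / 165.2504 = 0.8629

0.8629 days


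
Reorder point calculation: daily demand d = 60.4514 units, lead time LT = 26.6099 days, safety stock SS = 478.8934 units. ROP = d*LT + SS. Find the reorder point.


d*LT = 60.4514 * 26.6099 = 1608.6057
ROP = 1608.6057 + 478.8934 = 2087.4991

2087.4991 units


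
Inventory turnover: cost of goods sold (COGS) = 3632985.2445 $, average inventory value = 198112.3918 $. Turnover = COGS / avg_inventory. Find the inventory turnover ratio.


Turnover = 3632985.2445 / 198112.3918 = 18.3380

18.3380


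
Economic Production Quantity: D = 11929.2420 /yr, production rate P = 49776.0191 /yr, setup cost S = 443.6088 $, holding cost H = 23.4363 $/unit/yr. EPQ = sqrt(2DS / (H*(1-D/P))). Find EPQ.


1 - D/P = 1 - 0.2397 = 0.7603
H*(1-D/P) = 17.8196
2DS = 10583833.4571
EPQ = sqrt(593943.5997) = 770.6774

770.6774 units


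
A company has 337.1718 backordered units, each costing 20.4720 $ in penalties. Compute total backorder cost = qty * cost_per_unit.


Total = 337.1718 * 20.4720 = 6902.5811

6902.5811 $


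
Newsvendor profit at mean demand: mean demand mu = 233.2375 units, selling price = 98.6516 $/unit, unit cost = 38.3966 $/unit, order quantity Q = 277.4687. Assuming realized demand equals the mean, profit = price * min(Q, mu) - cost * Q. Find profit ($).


Sales at mu = min(277.4687, 233.2375) = 233.2375
Revenue = 98.6516 * 233.2375 = 23009.2526
Total cost = 38.3966 * 277.4687 = 10653.8547
Profit = 23009.2526 - 10653.8547 = 12355.3979

12355.3979 $


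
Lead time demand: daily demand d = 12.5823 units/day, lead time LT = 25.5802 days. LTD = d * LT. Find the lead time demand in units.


LTD = 12.5823 * 25.5802 = 321.8578

321.8578 units


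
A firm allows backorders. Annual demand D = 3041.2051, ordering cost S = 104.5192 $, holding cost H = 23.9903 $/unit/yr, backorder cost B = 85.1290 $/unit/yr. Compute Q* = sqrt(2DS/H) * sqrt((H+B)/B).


sqrt(2DS/H) = 162.7864
sqrt((H+B)/B) = 1.1322
Q* = 162.7864 * 1.1322 = 184.3020

184.3020 units


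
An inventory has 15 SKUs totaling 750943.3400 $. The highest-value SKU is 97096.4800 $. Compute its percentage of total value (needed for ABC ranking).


Top item = 97096.4800
Total = 750943.3400
Percentage = 97096.4800 / 750943.3400 * 100 = 12.9299

12.9299%


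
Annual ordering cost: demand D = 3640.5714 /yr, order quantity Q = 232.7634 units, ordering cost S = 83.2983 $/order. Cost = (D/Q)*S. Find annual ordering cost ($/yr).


Number of orders = D/Q = 15.6407
Cost = 15.6407 * 83.2983 = 1302.8397

1302.8397 $/yr


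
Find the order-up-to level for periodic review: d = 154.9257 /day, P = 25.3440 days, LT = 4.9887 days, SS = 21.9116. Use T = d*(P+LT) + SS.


P + LT = 30.3327
d*(P+LT) = 154.9257 * 30.3327 = 4699.3148
T = 4699.3148 + 21.9116 = 4721.2264

4721.2264 units


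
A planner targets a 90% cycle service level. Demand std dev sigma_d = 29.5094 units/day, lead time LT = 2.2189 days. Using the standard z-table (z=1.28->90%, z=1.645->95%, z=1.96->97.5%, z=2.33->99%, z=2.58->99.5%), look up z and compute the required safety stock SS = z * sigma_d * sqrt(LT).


From the table, SL = 90% corresponds to z = 1.28
sqrt(LT) = sqrt(2.2189) = 1.4896
SS = 1.28 * 29.5094 * 1.4896 = 56.2651

56.2651 units


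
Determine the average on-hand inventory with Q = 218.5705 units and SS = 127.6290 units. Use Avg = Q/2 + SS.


Q/2 = 109.2853
Avg = 109.2853 + 127.6290 = 236.9143

236.9143 units


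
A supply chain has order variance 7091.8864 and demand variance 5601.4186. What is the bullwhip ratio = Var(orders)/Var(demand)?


BW = 7091.8864 / 5601.4186 = 1.2661

1.2661


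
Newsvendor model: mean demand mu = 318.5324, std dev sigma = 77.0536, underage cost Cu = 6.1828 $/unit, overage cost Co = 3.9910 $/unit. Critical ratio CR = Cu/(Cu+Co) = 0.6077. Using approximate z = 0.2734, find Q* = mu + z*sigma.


CR = Cu/(Cu+Co) = 6.1828/(6.1828+3.9910) = 0.6077
z = 0.2734
Q* = 318.5324 + 0.2734 * 77.0536 = 339.5989

339.5989 units


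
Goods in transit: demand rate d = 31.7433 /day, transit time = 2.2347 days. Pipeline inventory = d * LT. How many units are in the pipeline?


Pipeline = 31.7433 * 2.2347 = 70.9368

70.9368 units


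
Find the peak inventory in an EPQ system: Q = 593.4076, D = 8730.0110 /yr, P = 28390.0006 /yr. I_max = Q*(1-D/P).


D/P = 0.3075
1 - D/P = 0.6925
I_max = 593.4076 * 0.6925 = 410.9330

410.9330 units


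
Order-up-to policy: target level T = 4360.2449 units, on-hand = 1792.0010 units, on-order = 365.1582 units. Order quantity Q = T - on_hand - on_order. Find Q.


Inventory position = OH + OO = 1792.0010 + 365.1582 = 2157.1592
Q = 4360.2449 - 2157.1592 = 2203.0857

2203.0857 units


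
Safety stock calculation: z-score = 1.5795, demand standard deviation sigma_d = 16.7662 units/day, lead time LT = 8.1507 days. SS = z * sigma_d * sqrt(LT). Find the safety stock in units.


sqrt(LT) = sqrt(8.1507) = 2.8549
SS = 1.5795 * 16.7662 * 2.8549 = 75.6052

75.6052 units


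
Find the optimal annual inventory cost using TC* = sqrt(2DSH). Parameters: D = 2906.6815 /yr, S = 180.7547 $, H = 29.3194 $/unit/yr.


2*D*S*H = 30808611.0502
TC* = sqrt(30808611.0502) = 5550.5505

5550.5505 $/yr


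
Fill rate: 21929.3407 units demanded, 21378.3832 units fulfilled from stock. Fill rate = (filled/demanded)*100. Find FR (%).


FR = 21378.3832 / 21929.3407 * 100 = 97.4876

97.4876%


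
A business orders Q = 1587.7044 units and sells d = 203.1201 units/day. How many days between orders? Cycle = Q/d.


Cycle = 1587.7044 / 203.1201 = 7.8166

7.8166 days


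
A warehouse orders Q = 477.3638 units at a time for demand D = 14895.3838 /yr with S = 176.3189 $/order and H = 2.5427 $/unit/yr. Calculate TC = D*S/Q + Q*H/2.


Ordering cost = D*S/Q = 5501.7529
Holding cost = Q*H/2 = 606.8965
TC = 5501.7529 + 606.8965 = 6108.6494

6108.6494 $/yr


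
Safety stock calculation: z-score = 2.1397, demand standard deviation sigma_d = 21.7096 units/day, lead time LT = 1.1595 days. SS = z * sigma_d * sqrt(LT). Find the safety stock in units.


sqrt(LT) = sqrt(1.1595) = 1.0768
SS = 2.1397 * 21.7096 * 1.0768 = 50.0196

50.0196 units


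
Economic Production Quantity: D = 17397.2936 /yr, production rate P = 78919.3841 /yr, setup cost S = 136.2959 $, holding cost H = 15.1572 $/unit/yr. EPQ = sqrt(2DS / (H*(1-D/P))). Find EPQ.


1 - D/P = 1 - 0.2204 = 0.7796
H*(1-D/P) = 11.8159
2DS = 4742359.5776
EPQ = sqrt(401354.4680) = 633.5254

633.5254 units


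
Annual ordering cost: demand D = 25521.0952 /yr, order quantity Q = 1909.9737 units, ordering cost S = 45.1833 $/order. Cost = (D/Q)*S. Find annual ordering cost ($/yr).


Number of orders = D/Q = 13.3620
Cost = 13.3620 * 45.1833 = 603.7399

603.7399 $/yr


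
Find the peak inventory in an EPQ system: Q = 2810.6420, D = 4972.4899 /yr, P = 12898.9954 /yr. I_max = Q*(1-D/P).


D/P = 0.3855
1 - D/P = 0.6145
I_max = 2810.6420 * 0.6145 = 1727.1554

1727.1554 units


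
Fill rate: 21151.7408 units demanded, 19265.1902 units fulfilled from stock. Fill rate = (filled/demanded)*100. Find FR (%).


FR = 19265.1902 / 21151.7408 * 100 = 91.0809

91.0809%


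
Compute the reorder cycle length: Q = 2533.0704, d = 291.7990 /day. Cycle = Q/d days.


Cycle = 2533.0704 / 291.7990 = 8.6809

8.6809 days


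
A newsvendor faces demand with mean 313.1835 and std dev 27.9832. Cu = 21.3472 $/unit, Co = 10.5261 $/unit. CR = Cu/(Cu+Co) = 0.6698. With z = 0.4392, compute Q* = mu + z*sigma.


CR = Cu/(Cu+Co) = 21.3472/(21.3472+10.5261) = 0.6698
z = 0.4392
Q* = 313.1835 + 0.4392 * 27.9832 = 325.4737

325.4737 units


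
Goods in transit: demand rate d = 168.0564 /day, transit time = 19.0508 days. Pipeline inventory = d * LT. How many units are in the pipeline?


Pipeline = 168.0564 * 19.0508 = 3201.6089

3201.6089 units


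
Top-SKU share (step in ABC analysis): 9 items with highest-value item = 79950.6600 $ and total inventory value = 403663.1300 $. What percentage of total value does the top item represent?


Top item = 79950.6600
Total = 403663.1300
Percentage = 79950.6600 / 403663.1300 * 100 = 19.8063

19.8063%


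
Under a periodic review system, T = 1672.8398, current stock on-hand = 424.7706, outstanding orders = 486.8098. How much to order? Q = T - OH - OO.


Inventory position = OH + OO = 424.7706 + 486.8098 = 911.5804
Q = 1672.8398 - 911.5804 = 761.2594

761.2594 units


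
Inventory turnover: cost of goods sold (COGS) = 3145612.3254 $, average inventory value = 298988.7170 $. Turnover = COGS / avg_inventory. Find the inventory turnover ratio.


Turnover = 3145612.3254 / 298988.7170 = 10.5208

10.5208


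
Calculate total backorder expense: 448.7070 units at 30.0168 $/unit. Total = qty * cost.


Total = 448.7070 * 30.0168 = 13468.7483

13468.7483 $


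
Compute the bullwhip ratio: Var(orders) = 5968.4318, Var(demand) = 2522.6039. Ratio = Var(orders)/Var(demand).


BW = 5968.4318 / 2522.6039 = 2.3660

2.3660


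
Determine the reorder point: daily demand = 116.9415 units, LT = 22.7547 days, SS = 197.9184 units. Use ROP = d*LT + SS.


d*LT = 116.9415 * 22.7547 = 2660.9688
ROP = 2660.9688 + 197.9184 = 2858.8872

2858.8872 units


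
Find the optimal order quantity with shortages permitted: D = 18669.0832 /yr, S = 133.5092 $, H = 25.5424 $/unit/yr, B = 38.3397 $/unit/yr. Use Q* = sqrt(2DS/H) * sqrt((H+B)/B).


sqrt(2DS/H) = 441.7751
sqrt((H+B)/B) = 1.2908
Q* = 441.7751 * 1.2908 = 570.2516

570.2516 units


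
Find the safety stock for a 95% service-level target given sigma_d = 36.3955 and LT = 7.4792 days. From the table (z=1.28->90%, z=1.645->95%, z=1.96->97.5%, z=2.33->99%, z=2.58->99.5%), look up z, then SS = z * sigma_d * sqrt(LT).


From the table, SL = 95% corresponds to z = 1.645
sqrt(LT) = sqrt(7.4792) = 2.7348
SS = 1.645 * 36.3955 * 2.7348 = 163.7349

163.7349 units


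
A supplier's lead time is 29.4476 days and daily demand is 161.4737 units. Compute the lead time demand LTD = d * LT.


LTD = 161.4737 * 29.4476 = 4755.0129

4755.0129 units


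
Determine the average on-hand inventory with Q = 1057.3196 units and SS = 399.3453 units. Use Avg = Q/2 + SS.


Q/2 = 528.6598
Avg = 528.6598 + 399.3453 = 928.0051

928.0051 units


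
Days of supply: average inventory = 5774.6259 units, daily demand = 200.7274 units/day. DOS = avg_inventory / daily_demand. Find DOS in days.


DOS = 5774.6259 / 200.7274 = 28.7685

28.7685 days


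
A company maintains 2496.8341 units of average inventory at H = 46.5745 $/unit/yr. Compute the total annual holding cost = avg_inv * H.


Cost = 2496.8341 * 46.5745 = 116288.7998

116288.7998 $/yr


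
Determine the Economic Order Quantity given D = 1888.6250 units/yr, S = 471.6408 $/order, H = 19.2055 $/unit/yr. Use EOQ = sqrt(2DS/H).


2*D*S = 2 * 1888.6250 * 471.6408 = 1781505.2118
2*D*S/H = 92760.1579
EOQ = sqrt(92760.1579) = 304.5655

304.5655 units


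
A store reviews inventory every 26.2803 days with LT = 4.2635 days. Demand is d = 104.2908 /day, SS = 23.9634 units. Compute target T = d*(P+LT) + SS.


P + LT = 30.5438
d*(P+LT) = 104.2908 * 30.5438 = 3185.4373
T = 3185.4373 + 23.9634 = 3209.4007

3209.4007 units


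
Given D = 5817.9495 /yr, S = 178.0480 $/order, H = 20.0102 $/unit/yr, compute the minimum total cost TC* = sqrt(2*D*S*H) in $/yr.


2*D*S*H = 41456102.7382
TC* = sqrt(41456102.7382) = 6438.6414

6438.6414 $/yr


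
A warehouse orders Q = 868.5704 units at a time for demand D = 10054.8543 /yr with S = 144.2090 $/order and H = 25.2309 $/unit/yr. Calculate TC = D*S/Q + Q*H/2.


Ordering cost = D*S/Q = 1669.4104
Holding cost = Q*H/2 = 10957.4065
TC = 1669.4104 + 10957.4065 = 12626.8169

12626.8169 $/yr


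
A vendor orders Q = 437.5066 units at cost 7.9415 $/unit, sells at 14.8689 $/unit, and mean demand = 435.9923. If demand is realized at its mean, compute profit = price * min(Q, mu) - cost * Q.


Sales at mu = min(437.5066, 435.9923) = 435.9923
Revenue = 14.8689 * 435.9923 = 6482.7259
Total cost = 7.9415 * 437.5066 = 3474.4587
Profit = 6482.7259 - 3474.4587 = 3008.2672

3008.2672 $


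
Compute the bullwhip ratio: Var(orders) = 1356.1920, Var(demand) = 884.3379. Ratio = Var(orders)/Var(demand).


BW = 1356.1920 / 884.3379 = 1.5336

1.5336


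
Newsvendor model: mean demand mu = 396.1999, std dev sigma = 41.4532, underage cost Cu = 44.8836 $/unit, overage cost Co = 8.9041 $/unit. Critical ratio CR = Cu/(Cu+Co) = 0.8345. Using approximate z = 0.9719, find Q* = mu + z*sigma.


CR = Cu/(Cu+Co) = 44.8836/(44.8836+8.9041) = 0.8345
z = 0.9719
Q* = 396.1999 + 0.9719 * 41.4532 = 436.4883

436.4883 units


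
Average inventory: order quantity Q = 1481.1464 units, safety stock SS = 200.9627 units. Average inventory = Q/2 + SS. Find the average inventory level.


Q/2 = 740.5732
Avg = 740.5732 + 200.9627 = 941.5359

941.5359 units


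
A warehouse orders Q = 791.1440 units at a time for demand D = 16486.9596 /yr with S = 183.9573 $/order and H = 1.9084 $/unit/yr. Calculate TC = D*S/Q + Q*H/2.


Ordering cost = D*S/Q = 3833.5582
Holding cost = Q*H/2 = 754.9096
TC = 3833.5582 + 754.9096 = 4588.4678

4588.4678 $/yr
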